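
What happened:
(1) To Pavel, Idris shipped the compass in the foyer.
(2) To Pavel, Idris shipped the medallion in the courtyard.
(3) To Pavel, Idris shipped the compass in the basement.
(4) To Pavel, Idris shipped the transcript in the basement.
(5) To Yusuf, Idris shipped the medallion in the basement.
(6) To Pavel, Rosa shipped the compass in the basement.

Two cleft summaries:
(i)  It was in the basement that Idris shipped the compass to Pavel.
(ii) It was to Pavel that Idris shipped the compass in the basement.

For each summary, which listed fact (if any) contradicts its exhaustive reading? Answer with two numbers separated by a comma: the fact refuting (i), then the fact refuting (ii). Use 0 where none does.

(i): focus "in the basement". Looking for same agent, thing, recipient (Idris / the compass / Pavel) with some other setting — fact (1) has in the foyer there. Refuted.
(ii): focus "Pavel". No fact shares same agent, thing, setting (Idris / the compass / in the basement) with a different recipient. 0.

1, 0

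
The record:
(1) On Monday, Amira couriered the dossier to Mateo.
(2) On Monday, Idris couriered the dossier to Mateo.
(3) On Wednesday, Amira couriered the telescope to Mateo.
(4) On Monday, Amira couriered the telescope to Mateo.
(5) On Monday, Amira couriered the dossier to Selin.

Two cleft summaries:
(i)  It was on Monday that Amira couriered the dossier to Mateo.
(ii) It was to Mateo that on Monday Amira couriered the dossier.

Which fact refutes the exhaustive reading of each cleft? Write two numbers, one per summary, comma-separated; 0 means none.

(i): focus "on Monday". No fact shares same agent, thing, recipient (Amira / the dossier / Mateo) with a different setting. 0.
(ii): focus "Mateo". Looking for same agent, thing, setting (Amira / the dossier / on Monday) with some other recipient — fact (5) has Selin there. Refuted.

0, 5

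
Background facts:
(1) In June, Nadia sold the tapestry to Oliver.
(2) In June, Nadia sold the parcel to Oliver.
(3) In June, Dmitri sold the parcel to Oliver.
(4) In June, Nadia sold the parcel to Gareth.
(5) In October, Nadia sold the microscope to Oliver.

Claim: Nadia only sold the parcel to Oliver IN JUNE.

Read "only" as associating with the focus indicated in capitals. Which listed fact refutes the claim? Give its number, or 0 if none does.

0

The capitals mark "in June" as focus. So "only" rules out other settings, with the rest (Nadia as agent and the parcel as thing and Oliver as recipient) as background.
No fact matches Nadia as agent and the parcel as thing and Oliver as recipient with a different setting — every other fact differs on at least one backgrounded slot. So no fact refutes it.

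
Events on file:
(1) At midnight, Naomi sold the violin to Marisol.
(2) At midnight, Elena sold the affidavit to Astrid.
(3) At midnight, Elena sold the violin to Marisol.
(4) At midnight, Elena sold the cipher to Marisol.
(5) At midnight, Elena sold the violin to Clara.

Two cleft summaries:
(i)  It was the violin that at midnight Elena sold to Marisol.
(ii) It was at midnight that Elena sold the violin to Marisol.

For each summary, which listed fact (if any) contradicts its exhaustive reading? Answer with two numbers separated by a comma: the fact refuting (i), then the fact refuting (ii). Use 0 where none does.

(i): focus "the violin". Looking for Elena as agent and Marisol as recipient and at midnight as setting with some other thing — fact (4) has the cipher there. Refuted.
(ii): focus "at midnight". No fact shares Elena as agent and the violin as thing and Marisol as recipient with a different setting. 0.

4, 0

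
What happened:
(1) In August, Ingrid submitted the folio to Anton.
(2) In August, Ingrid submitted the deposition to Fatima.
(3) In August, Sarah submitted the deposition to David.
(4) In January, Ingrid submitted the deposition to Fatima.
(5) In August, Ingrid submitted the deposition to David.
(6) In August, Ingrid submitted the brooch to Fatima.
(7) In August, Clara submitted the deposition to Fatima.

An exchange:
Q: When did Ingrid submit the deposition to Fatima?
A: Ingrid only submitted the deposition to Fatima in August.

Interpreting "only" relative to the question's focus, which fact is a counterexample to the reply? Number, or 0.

The question "When did ...?" targets the setting, so in the reply the focus falls on "in August".
"Only" then excludes alternative settings while the background — Ingrid as agent and the deposition as thing and Fatima as recipient — is held fixed.
Fact (4) keeps Ingrid as agent and the deposition as thing and Fatima as recipient but has setting = in January; that refutes the reply.
(Fact (5) would refute a reading with focus on the recipient — but that is not what the question asks.)

4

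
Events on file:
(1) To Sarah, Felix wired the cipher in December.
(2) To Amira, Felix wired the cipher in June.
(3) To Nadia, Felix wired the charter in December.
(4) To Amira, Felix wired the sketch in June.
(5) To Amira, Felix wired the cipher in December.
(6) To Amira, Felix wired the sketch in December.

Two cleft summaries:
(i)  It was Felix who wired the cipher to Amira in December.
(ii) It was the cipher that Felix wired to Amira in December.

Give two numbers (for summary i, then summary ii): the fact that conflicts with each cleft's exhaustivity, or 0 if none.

Summary (i) focuses "Felix" (the agent); background the cipher as thing and Amira as recipient and in December as setting. No fact matches that background with a different agent, so 0.
Summary (ii) focuses "the cipher" (the thing); background Felix as agent and Amira as recipient and in December as setting. Fact (6) matches that background with thing = the sketch — refutes (ii).

0, 6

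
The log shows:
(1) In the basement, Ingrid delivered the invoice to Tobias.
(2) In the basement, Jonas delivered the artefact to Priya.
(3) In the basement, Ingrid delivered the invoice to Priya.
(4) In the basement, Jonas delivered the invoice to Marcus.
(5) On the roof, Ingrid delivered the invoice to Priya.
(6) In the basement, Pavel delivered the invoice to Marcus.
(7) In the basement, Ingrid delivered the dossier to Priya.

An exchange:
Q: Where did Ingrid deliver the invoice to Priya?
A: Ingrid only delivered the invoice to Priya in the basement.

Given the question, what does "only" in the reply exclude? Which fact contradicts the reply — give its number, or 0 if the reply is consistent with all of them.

Answering "Where did ...?" puts focus on the setting — here, "in the basement".
"Only" then excludes alternative settings while the background — agent = Ingrid, thing = the invoice, recipient = Priya — is held fixed.
Fact (5) shares the background with a different setting (on the roof) — counterexample.
(Fact (7) would refute a reading with focus on the thing — but that is not what the question asks.)

5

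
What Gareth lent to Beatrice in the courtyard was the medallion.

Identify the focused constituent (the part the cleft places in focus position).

In a pseudo-cleft "What ... was X", the post-copular constituent X is the focus.
Here the focus is "the medallion". The backgrounded (presupposed) material includes "Gareth", "to Beatrice" and "in the courtyard".

the medallion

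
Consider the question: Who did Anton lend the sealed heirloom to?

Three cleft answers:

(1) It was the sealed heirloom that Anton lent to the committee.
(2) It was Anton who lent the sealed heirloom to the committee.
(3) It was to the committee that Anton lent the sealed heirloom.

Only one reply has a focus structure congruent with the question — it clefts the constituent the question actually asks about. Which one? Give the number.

The question word "who" targets the recipient.
Option (1) clefts "the sealed heirloom" — the direct object, not what was asked.
Option (2) clefts "Anton" — the subject (agent), not what was asked.
Option (3) clefts "to the committee" — that matches what the question asks about.
So the congruent reply is (3).

3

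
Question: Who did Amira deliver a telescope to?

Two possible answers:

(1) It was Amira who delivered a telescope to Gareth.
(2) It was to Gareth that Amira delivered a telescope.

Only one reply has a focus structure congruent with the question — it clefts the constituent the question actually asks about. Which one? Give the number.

The question word "who" targets the recipient.
Option (1) clefts "Amira" — the subject (agent), not what was asked.
Option (2) clefts "to Gareth" — that matches what the question asks about.
So the congruent reply is (2).

2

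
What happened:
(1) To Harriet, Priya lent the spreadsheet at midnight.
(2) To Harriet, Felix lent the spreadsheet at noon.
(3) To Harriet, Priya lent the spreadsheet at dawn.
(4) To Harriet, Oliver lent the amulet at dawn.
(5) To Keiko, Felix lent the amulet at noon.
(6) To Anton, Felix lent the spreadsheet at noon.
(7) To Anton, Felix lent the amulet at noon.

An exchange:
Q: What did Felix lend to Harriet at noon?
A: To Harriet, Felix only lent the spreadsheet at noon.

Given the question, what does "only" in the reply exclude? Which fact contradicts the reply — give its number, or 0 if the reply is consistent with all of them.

0

Answering "What did ...?" puts focus on the thing — here, "the spreadsheet".
So "only" ranges over things; the rest (agent = Felix, recipient = Harriet, setting = at noon) is presupposed.
No listed fact shares that background with another thing. Nothing contradicts the reply.
(Fact (6) would refute a reading with focus on the recipient — but that is not what the question asks.)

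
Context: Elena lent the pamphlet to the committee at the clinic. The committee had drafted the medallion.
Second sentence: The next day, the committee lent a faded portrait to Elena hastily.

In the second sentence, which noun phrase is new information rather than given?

"the committee" and "Elena" in the second sentence are given — already mentioned in the context.
"a faded portrait" has no antecedent in the context; it is discourse-new (the indefinite article also signals a new referent).

a faded portrait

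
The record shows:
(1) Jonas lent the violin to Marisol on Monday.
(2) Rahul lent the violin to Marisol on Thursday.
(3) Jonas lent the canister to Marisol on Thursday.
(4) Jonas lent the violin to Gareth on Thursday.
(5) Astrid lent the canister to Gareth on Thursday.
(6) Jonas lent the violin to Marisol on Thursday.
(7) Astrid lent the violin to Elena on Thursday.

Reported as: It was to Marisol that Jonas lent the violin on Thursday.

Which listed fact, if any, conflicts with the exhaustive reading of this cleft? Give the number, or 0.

4

Focus of the cleft: "Marisol" (the recipient). Presupposed background: agent = Jonas, thing = the violin, setting = on Thursday.
Exhaustivity: Marisol is the only recipient satisfying that background.
But fact (4) also has agent = Jonas, thing = the violin, setting = on Thursday, with recipient = Gareth — so the exhaustive reading fails.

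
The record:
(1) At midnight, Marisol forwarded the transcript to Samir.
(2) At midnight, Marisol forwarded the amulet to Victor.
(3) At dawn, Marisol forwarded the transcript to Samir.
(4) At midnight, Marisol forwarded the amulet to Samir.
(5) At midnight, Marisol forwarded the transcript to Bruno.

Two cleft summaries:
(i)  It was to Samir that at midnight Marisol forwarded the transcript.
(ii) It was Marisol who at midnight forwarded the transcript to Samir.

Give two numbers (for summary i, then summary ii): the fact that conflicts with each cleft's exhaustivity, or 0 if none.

5, 0

Summary (i) focuses "Samir" (the recipient); background same agent, thing, setting (Marisol / the transcript / at midnight). Fact (5) matches that background with recipient = Bruno — refutes (i).
Summary (ii) focuses "Marisol" (the agent); background same thing, recipient, setting (the transcript / Samir / at midnight). No fact matches that background with a different agent, so 0.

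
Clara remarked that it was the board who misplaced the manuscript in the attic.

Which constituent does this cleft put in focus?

In an it-cleft "It was X that/who ...", the clefted constituent X is the focus; the that/who-clause expresses the presupposed open proposition.
Here the focus is "the board". The backgrounded (presupposed) material includes "the manuscript" and "in the attic".

the board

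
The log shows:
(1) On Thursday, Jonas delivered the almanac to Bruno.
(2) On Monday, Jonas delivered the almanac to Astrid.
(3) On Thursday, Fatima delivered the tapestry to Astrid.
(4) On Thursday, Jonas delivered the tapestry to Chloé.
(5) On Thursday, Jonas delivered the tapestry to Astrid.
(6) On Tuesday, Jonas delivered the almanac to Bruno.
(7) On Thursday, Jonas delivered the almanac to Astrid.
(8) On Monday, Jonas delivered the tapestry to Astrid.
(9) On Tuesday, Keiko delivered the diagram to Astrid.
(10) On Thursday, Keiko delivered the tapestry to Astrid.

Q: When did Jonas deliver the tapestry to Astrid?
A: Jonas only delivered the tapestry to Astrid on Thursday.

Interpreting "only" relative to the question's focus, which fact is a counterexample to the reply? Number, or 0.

8

The question "When did ...?" targets the setting, so in the reply the focus falls on "on Thursday".
So "only" ranges over settings; the rest (agent = Jonas, thing = the tapestry, recipient = Astrid) is presupposed.
Fact (8) keeps agent = Jonas, thing = the tapestry, recipient = Astrid but has setting = on Monday; that refutes the reply.
(Fact (7) would refute a reading with focus on the thing — but that is not what the question asks.)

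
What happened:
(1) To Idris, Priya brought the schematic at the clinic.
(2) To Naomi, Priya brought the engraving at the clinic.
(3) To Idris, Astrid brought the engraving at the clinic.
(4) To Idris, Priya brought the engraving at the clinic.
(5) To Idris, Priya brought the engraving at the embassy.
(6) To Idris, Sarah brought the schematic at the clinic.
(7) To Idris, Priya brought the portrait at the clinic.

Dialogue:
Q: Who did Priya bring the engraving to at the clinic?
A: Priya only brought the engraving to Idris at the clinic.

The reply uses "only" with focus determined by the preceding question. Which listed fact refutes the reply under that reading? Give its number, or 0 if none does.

Answering "Who did ... to ...?" puts focus on the recipient — here, "Idris".
"Only" then excludes alternative recipients while the background — Priya as agent and the engraving as thing and at the clinic as setting — is held fixed.
Fact (2) keeps Priya as agent and the engraving as thing and at the clinic as setting but has recipient = Naomi; that refutes the reply.
(Fact (5) would refute a reading with focus on the setting — but that is not what the question asks.)

2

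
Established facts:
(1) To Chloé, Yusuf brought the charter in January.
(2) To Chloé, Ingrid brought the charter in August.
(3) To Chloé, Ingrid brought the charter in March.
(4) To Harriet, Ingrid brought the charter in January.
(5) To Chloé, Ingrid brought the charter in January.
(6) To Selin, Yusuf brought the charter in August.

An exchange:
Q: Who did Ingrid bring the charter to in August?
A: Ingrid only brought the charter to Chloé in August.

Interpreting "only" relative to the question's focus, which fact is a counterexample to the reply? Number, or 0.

Answering "Who did ... to ...?" puts focus on the recipient — here, "Chloé".
So "only" ranges over recipients; the rest (agent = Ingrid, thing = the charter, setting = in August) is presupposed.
No fact keeps agent = Ingrid, thing = the charter, setting = in August while changing the recipient; every other fact differs on something backgrounded. The reply stands.
(Fact (3) would refute a reading with focus on the setting — but that is not what the question asks.)

0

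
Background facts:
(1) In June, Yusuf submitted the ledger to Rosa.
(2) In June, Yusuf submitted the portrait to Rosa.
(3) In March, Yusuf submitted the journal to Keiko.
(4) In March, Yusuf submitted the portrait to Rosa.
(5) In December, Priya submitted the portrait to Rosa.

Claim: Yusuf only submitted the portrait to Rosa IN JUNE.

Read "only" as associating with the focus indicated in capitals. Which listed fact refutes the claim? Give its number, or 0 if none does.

4

The capitals mark "in June" as focus. So "only" rules out other settings, with the rest (agent = Yusuf, thing = the portrait, recipient = Rosa) as background.
Fact (4) matches on agent = Yusuf, thing = the portrait, recipient = Rosa, but has setting = in March instead. That refutes the claim.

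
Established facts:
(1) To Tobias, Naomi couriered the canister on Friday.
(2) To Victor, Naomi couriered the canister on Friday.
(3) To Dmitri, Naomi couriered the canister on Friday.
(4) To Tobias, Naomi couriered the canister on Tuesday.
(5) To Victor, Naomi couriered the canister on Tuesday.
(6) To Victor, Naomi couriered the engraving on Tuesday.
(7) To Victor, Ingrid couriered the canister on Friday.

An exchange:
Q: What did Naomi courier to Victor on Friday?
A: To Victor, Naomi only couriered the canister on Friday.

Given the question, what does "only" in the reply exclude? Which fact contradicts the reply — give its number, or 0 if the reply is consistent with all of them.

0

Answering "What did ...?" puts focus on the thing — here, "the canister".
So "only" ranges over things; the rest (Naomi as agent and Victor as recipient and on Friday as setting) is presupposed.
No fact keeps Naomi as agent and Victor as recipient and on Friday as setting while changing the thing; every other fact differs on something backgrounded. The reply stands.
(Fact (1) would refute a reading with focus on the recipient — but that is not what the question asks.)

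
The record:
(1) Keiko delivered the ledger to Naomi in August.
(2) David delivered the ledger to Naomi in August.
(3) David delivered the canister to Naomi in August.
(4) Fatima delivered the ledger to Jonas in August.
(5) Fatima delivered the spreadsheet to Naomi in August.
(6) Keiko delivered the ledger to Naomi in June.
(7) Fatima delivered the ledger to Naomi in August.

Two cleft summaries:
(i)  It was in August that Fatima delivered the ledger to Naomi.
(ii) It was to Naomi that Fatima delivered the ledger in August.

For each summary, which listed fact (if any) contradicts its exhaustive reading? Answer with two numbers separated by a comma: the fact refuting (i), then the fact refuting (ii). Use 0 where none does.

Summary (i) focuses "in August" (the setting); background same agent, thing, recipient (Fatima / the ledger / Naomi). No fact matches that background with a different setting, so 0.
Summary (ii) focuses "Naomi" (the recipient); background same agent, thing, setting (Fatima / the ledger / in August). Fact (4) matches that background with recipient = Jonas — refutes (ii).

0, 4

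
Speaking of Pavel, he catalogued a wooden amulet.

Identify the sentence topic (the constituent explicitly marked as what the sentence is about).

The construction explicitly marks "Pavel" as what the sentence is about — the topic.
The remainder of the clause is the comment (what is said about the topic).

Pavel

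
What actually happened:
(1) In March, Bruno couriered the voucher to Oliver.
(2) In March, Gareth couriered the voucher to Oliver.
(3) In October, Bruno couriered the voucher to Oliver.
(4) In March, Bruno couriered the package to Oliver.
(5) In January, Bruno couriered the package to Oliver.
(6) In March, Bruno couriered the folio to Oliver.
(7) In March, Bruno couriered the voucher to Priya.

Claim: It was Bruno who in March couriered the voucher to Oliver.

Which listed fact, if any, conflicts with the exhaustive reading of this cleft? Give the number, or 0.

2

Focus of the cleft: "Bruno" (the agent). Presupposed background: the voucher as thing and Oliver as recipient and in March as setting.
Exhaustivity: Bruno is the only agent satisfying that background.
Fact (2) shares the background but with agent = Gareth; exhaustivity is violated.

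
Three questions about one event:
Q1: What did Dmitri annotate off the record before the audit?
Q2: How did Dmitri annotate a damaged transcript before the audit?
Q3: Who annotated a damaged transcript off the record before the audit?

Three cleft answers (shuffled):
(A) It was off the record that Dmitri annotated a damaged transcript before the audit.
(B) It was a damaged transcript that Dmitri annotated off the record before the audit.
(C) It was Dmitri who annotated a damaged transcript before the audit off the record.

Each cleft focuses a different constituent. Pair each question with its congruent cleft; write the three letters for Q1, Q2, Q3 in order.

Q1 asks about the direct object; cleft (B) focuses "a damaged transcript", which is the direct object — so Q1 → B.
Q2 asks about the manner; cleft (A) focuses "off the record", which is the manner — so Q2 → A.
Q3 asks about the subject (agent); cleft (C) focuses "Dmitri", which is the subject (agent) — so Q3 → C.
Mapping: Q1→B, Q2→A, Q3→C.

BAC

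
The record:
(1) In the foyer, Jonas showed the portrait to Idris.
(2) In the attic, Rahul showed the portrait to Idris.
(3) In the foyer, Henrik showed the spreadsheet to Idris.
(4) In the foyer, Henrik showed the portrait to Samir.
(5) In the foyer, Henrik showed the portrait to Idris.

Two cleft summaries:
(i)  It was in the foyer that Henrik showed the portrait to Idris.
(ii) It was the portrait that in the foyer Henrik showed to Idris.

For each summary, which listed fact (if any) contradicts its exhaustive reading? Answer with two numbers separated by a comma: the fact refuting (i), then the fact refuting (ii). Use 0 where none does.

(i): focus "in the foyer". No fact shares Henrik as agent and the portrait as thing and Idris as recipient with a different setting. 0.
(ii): focus "the portrait". Looking for Henrik as agent and Idris as recipient and in the foyer as setting with some other thing — fact (3) has the spreadsheet there. Refuted.

0, 3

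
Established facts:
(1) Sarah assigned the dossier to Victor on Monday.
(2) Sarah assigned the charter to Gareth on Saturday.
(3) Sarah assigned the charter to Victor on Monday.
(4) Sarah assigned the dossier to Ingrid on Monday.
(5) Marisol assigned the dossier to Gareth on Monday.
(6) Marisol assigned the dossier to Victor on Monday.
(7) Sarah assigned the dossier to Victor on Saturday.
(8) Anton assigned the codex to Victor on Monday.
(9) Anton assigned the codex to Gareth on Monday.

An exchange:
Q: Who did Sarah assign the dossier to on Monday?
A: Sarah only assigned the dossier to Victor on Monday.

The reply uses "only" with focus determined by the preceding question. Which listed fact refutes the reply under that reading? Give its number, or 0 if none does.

4

The question "Who did ... to ...?" targets the recipient, so in the reply the focus falls on "Victor".
So "only" ranges over recipients; the rest (Sarah as agent and the dossier as thing and on Monday as setting) is presupposed.
Fact (4) shares the background with a different recipient (Ingrid) — counterexample.
(Fact (7) would refute a reading with focus on the setting — but that is not what the question asks.)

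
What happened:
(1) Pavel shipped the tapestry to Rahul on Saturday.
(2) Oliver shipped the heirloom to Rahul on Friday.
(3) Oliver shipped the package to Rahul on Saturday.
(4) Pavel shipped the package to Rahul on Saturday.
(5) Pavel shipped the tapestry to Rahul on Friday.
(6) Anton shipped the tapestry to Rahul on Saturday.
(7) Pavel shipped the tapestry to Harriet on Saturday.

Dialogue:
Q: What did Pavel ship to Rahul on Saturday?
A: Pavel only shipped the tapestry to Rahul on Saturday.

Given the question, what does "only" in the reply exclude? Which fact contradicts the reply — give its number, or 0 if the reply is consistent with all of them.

4

Answering "What did ...?" puts focus on the thing — here, "the tapestry".
So "only" ranges over things; the rest (agent = Pavel, recipient = Rahul, setting = on Saturday) is presupposed.
Fact (4) keeps agent = Pavel, recipient = Rahul, setting = on Saturday but has thing = the package; that refutes the reply.
(Fact (5) would refute a reading with focus on the setting — but that is not what the question asks.)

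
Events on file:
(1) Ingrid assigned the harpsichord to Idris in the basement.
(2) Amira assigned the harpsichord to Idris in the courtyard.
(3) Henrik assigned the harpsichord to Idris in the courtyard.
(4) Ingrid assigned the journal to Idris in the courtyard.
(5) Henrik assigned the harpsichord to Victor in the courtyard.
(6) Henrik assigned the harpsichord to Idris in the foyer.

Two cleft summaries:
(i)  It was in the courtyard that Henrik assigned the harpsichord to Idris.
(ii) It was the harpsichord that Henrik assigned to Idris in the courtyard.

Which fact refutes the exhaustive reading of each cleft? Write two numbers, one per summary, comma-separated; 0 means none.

6, 0

(i): focus "in the courtyard". Looking for agent = Henrik, thing = the harpsichord, recipient = Idris with some other setting — fact (6) has in the foyer there. Refuted.
(ii): focus "the harpsichord". No fact shares agent = Henrik, recipient = Idris, setting = in the courtyard with a different thing. 0.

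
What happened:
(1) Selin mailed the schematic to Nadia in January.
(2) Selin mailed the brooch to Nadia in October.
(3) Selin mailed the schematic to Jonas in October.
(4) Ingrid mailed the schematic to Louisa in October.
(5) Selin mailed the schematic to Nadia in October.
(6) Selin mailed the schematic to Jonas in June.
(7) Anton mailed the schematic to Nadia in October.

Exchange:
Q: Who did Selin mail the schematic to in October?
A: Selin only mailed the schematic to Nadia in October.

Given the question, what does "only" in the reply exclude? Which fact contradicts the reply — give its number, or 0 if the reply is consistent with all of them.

The question "Who did ... to ...?" targets the recipient, so in the reply the focus falls on "Nadia".
So "only" ranges over recipients; the rest (agent = Selin, thing = the schematic, setting = in October) is presupposed.
Fact (3) shares the background with a different recipient (Jonas) — counterexample.
(Fact (1) would refute a reading with focus on the setting — but that is not what the question asks.)

3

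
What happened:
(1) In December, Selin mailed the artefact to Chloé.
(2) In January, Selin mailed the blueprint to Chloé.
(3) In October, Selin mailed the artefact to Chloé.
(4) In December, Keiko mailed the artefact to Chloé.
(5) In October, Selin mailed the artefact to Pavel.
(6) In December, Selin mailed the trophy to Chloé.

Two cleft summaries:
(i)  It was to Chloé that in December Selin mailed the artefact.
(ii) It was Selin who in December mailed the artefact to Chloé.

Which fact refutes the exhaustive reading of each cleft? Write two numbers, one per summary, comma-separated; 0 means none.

0, 4

(i): focus "Chloé". No fact shares same agent, thing, setting (Selin / the artefact / in December) with a different recipient. 0.
(ii): focus "Selin". Looking for same thing, recipient, setting (the artefact / Chloé / in December) with some other agent — fact (4) has Keiko there. Refuted.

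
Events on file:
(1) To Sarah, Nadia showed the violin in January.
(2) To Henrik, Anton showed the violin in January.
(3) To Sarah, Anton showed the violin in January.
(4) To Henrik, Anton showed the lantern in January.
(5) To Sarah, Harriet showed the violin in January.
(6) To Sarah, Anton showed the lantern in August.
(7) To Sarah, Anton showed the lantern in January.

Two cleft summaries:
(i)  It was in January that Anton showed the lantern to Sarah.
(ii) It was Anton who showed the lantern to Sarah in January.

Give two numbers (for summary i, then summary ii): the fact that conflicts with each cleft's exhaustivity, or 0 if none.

6, 0

(i): focus "in January". Looking for agent = Anton, thing = the lantern, recipient = Sarah with some other setting — fact (6) has in August there. Refuted.
(ii): focus "Anton". No fact shares thing = the lantern, recipient = Sarah, setting = in January with a different agent. 0.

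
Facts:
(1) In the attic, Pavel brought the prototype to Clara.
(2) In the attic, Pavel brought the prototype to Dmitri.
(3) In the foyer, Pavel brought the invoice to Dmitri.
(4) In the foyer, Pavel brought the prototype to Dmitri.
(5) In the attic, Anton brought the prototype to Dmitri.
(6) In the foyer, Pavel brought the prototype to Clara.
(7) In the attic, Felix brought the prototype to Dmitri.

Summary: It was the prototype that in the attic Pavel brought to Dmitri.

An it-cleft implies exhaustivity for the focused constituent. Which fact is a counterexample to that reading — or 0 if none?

The cleft puts "the prototype" in focus and presupposes the open proposition with agent = Pavel, recipient = Dmitri, setting = in the attic.
Exhaustivity: the prototype is the only thing satisfying that background.
Every other fact differs from the presupposition on some backgrounded slot, so none challenges the exhaustivity.

0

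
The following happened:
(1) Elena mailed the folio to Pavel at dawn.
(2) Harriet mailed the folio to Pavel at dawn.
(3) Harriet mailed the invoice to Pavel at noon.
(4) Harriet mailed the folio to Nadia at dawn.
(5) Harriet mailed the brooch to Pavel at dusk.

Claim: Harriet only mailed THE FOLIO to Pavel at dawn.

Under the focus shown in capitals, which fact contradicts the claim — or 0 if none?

The capitals mark "the folio" as focus. So "only" rules out other things, with the rest (same agent, recipient, setting (Harriet / Pavel / at dawn)) as background.
No fact matches same agent, recipient, setting (Harriet / Pavel / at dawn) with a different thing — every other fact differs on at least one backgrounded slot. So no fact refutes it.

0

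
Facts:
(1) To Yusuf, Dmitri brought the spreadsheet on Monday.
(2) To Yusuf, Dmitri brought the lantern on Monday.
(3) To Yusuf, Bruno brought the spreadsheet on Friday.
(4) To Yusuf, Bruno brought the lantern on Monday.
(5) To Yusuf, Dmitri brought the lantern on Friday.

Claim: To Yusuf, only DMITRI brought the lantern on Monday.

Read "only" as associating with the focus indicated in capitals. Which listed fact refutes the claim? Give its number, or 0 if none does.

4

Focus (in capitals) is "Dmitri" — the agent. "Only" excludes alternative agents while holding fixed thing = the lantern, recipient = Yusuf, setting = on Monday.
Fact (4) matches on thing = the lantern, recipient = Yusuf, setting = on Monday, but has agent = Bruno instead. That refutes the claim.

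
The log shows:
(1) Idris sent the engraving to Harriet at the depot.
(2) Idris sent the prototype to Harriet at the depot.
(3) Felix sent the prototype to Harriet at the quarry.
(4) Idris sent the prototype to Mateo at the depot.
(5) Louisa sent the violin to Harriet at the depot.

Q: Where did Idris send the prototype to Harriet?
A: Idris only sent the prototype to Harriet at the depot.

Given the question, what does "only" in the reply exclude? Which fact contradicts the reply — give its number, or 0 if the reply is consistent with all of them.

0

Answering "Where did ...?" puts focus on the setting — here, "at the depot".
So "only" ranges over settings; the rest (Idris as agent and the prototype as thing and Harriet as recipient) is presupposed.
No listed fact shares that background with another setting. Nothing contradicts the reply.
(Fact (1) would refute a reading with focus on the thing — but that is not what the question asks.)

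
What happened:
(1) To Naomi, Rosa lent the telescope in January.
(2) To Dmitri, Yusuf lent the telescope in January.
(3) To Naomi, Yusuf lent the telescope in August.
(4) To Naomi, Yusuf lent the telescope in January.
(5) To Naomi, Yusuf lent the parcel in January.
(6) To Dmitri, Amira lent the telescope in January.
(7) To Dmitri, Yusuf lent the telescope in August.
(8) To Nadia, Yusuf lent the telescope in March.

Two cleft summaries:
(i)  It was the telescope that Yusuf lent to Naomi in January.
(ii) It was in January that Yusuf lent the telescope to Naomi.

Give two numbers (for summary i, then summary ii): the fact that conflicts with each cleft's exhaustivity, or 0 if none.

5, 3

Summary (i) focuses "the telescope" (the thing); background Yusuf as agent and Naomi as recipient and in January as setting. Fact (5) matches that background with thing = the parcel — refutes (i).
Summary (ii) focuses "in January" (the setting); background Yusuf as agent and the telescope as thing and Naomi as recipient. Fact (3) matches that background with setting = in August — refutes (ii).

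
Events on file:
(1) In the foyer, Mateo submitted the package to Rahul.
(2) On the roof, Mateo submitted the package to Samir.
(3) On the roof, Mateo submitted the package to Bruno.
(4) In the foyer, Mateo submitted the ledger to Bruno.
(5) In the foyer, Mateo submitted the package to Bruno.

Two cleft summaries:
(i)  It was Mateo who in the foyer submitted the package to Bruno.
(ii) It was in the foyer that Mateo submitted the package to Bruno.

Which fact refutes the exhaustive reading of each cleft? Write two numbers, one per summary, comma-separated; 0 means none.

0, 3

(i): focus "Mateo". No fact shares same thing, recipient, setting (the package / Bruno / in the foyer) with a different agent. 0.
(ii): focus "in the foyer". Looking for same agent, thing, recipient (Mateo / the package / Bruno) with some other setting — fact (3) has on the roof there. Refuted.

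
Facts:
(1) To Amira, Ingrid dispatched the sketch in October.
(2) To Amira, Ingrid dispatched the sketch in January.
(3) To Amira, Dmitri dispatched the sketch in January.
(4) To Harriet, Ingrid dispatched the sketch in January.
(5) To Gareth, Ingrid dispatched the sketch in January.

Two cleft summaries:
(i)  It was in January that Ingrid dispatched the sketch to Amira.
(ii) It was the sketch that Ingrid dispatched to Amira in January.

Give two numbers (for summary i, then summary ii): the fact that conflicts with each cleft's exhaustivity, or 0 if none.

Summary (i) focuses "in January" (the setting); background Ingrid as agent and the sketch as thing and Amira as recipient. Fact (1) matches that background with setting = in October — refutes (i).
Summary (ii) focuses "the sketch" (the thing); background Ingrid as agent and Amira as recipient and in January as setting. No fact matches that background with a different thing, so 0.

1, 0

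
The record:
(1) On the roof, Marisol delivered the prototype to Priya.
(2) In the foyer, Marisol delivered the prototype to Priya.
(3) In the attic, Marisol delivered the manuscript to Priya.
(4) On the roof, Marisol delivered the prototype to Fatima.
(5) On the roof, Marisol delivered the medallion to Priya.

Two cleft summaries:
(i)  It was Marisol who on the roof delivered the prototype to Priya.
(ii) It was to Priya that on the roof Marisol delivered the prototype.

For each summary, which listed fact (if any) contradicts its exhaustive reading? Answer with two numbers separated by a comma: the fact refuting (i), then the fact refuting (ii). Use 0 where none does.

(i): focus "Marisol". No fact shares same thing, recipient, setting (the prototype / Priya / on the roof) with a different agent. 0.
(ii): focus "Priya". Looking for same agent, thing, setting (Marisol / the prototype / on the roof) with some other recipient — fact (4) has Fatima there. Refuted.

0, 4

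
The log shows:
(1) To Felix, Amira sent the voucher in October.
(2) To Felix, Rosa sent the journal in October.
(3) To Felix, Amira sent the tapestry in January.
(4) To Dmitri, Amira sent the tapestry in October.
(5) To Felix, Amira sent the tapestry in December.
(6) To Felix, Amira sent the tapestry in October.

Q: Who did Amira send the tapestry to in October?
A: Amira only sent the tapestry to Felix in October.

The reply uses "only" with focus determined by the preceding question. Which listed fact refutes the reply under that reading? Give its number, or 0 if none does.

Answering "Who did ... to ...?" puts focus on the recipient — here, "Felix".
"Only" then excludes alternative recipients while the background — same agent, thing, setting (Amira / the tapestry / in October) — is held fixed.
Fact (4) shares the background with a different recipient (Dmitri) — counterexample.
(Fact (3) would refute a reading with focus on the setting — but that is not what the question asks.)

4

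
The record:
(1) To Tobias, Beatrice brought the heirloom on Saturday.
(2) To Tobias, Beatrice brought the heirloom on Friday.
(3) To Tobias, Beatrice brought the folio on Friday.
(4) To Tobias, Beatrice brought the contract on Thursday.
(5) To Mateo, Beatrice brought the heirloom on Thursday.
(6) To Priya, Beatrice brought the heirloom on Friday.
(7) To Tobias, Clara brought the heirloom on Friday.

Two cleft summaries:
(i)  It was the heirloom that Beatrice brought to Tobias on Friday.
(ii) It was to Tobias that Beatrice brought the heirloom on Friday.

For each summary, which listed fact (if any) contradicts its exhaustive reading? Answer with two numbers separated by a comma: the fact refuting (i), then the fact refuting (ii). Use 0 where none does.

Summary (i) focuses "the heirloom" (the thing); background Beatrice as agent and Tobias as recipient and on Friday as setting. Fact (3) matches that background with thing = the folio — refutes (i).
Summary (ii) focuses "Tobias" (the recipient); background Beatrice as agent and the heirloom as thing and on Friday as setting. Fact (6) matches that background with recipient = Priya — refutes (ii).

3, 6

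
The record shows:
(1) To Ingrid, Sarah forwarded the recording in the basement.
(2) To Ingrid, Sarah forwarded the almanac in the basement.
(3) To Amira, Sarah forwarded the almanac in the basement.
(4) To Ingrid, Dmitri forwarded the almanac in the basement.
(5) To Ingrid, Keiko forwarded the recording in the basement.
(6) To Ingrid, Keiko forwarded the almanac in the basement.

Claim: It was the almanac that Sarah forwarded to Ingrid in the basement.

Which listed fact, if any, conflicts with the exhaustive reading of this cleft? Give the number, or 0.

The cleft puts "the almanac" in focus and presupposes the open proposition with agent = Sarah, recipient = Ingrid, setting = in the basement.
The exhaustive reading says no other thing fits that background.
Fact (1) shares the background but with thing = the recording; exhaustivity is violated.

1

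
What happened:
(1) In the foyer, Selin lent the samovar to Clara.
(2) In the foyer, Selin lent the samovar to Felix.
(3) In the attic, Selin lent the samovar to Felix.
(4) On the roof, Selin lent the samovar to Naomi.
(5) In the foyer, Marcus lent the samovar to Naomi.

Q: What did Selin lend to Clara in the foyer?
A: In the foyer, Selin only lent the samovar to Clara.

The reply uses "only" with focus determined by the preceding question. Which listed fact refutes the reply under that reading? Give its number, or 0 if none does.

0

The question "What did ...?" targets the thing, so in the reply the focus falls on "the samovar".
"Only" then excludes alternative things while the background — Selin as agent and Clara as recipient and in the foyer as setting — is held fixed.
No listed fact shares that background with another thing. Nothing contradicts the reply.
(Fact (2) would refute a reading with focus on the recipient — but that is not what the question asks.)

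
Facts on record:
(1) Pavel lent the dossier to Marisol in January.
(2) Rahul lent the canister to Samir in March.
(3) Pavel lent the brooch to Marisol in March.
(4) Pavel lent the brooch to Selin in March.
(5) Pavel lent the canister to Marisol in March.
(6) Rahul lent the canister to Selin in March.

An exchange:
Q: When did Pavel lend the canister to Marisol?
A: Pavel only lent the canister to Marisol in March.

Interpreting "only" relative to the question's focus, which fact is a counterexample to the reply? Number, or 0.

Answering "When did ...?" puts focus on the setting — here, "in March".
So "only" ranges over settings; the rest (Pavel as agent and the canister as thing and Marisol as recipient) is presupposed.
No listed fact shares that background with another setting. Nothing contradicts the reply.
(Fact (3) would refute a reading with focus on the thing — but that is not what the question asks.)

0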